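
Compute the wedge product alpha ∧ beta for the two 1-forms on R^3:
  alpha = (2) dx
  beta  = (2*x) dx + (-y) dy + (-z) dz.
alpha ∧ beta = (-2*y) dx ∧ dy + (-2*z) dx ∧ dz

Distribute the wedge, using dx_i ∧ dx_j = -dx_j ∧ dx_i and dx_i ∧ dx_i = 0. For each pair (i, j) with i < j, the coefficient of dx_i ∧ dx_j in alpha ∧ beta is (alpha_i * beta_j - alpha_j * beta_i). Collecting: alpha ∧ beta = (-2*y) dx ∧ dy + (-2*z) dx ∧ dz.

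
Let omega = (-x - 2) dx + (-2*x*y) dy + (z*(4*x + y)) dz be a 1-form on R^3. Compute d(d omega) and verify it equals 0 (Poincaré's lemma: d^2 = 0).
d(d omega) = 0

Step 1: d omega = sum_{i<j} (∂f_j/∂x_i - ∂f_i/∂x_j) dx_i ∧ dx_j:
  coeff of dx ∧ dy: -2*y
  coeff of dx ∧ dz: 4*z
  coeff of dy ∧ dz: z
Step 2: Apply d again to each 2-form coefficient. The only possible 3-form in R^3 is dx ∧ dy ∧ dz, with coefficient
  ∂(coeff of dy∧dz)/∂x - ∂(coeff of dx∧dz)/∂y + ∂(coeff of dx∧dy)/∂z
  = ∂/∂x (z) - ∂/∂y (4*z) + ∂/∂z (-2*y).
Each of these terms simplifies to sums of mixed partials that cancel in pairs. The result is 0 (by equality of mixed partials for smooth functions — Schwarz / Clairaut).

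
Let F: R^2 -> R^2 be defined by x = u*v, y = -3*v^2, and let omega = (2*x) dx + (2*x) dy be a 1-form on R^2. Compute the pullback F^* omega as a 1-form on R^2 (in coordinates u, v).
F^* omega = (2*u*v^2) du + (2*u*v*(u - 6*v)) dv

Using F^*(f dg) = (f ∘ F) d(g ∘ F), substitute each coordinate x_i by F_i(u, v) in f_i, and replace dx_i by d F_i = (∂F_i/∂u) du + (∂F_i/∂v) dv.
  For the x component: f_1(F) = 2*u*v; d F_1 = (v) du + (u) dv
  For the y component: f_2(F) = 2*u*v; d F_2 = (0) du + (-6*v) dv
Combining and collecting du, dv coefficients:
  coeff of du: 2*u*v^2
  coeff of dv: 2*u*v*(u - 6*v)
F^* omega = (2*u*v^2) du + (2*u*v*(u - 6*v)) dv.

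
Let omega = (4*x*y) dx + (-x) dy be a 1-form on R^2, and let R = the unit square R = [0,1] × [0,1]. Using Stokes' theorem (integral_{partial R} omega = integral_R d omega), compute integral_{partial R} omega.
integral_(partial R) omega = -3

Stokes: integral_partial_R omega = integral_R d omega with d omega = (∂Q/∂x - ∂P/∂y) dx ∧ dy.
  ∂Q/∂x = -1
  ∂P/∂y = 4*x
  integrand = ∂Q/∂x - ∂P/∂y = -4*x - 1.
Integrating over R: integral_0^1 integral_0^1 (-4*x - 1) dx dy = -3.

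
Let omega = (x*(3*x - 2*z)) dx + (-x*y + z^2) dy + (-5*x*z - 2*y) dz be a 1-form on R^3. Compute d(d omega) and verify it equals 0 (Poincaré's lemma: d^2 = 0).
d(d omega) = 0

Step 1: d omega = sum_{i<j} (∂f_j/∂x_i - ∂f_i/∂x_j) dx_i ∧ dx_j:
  coeff of dx ∧ dy: -y
  coeff of dx ∧ dz: 2*x - 5*z
  coeff of dy ∧ dz: -2*z - 2
Step 2: Apply d again to each 2-form coefficient. The only possible 3-form in R^3 is dx ∧ dy ∧ dz, with coefficient
  ∂(coeff of dy∧dz)/∂x - ∂(coeff of dx∧dz)/∂y + ∂(coeff of dx∧dy)/∂z
  = ∂/∂x (-2*z - 2) - ∂/∂y (2*x - 5*z) + ∂/∂z (-y).
Each of these terms simplifies to sums of mixed partials that cancel in pairs. The result is 0 (by equality of mixed partials for smooth functions — Schwarz / Clairaut).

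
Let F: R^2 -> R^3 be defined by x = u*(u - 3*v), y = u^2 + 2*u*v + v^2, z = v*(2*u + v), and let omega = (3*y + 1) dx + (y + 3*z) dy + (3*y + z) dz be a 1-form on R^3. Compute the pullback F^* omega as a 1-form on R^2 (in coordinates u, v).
F^* omega = (8*u^3 + 27*u^2*v + 28*u*v^2 + 2*u + 7*v^3 - 3*v) du + (-u^3 + 22*u^2*v + 39*u*v^2 - 3*u + 16*v^3) dv

Using F^*(f dg) = (f ∘ F) d(g ∘ F), substitute each coordinate x_i by F_i(u, v) in f_i, and replace dx_i by d F_i = (∂F_i/∂u) du + (∂F_i/∂v) dv.
  For the x component: f_1(F) = 3*u^2 + 6*u*v + 3*v^2 + 1; d F_1 = (2*u - 3*v) du + (-3*u) dv
  For the y component: f_2(F) = u^2 + 8*u*v + 4*v^2; d F_2 = (2*u + 2*v) du + (2*u + 2*v) dv
  For the z component: f_3(F) = 3*u^2 + 8*u*v + 4*v^2; d F_3 = (2*v) du + (2*u + 2*v) dv
Combining and collecting du, dv coefficients:
  coeff of du: 8*u^3 + 27*u^2*v + 28*u*v^2 + 2*u + 7*v^3 - 3*v
  coeff of dv: -u^3 + 22*u^2*v + 39*u*v^2 - 3*u + 16*v^3
F^* omega = (8*u^3 + 27*u^2*v + 28*u*v^2 + 2*u + 7*v^3 - 3*v) du + (-u^3 + 22*u^2*v + 39*u*v^2 - 3*u + 16*v^3) dv.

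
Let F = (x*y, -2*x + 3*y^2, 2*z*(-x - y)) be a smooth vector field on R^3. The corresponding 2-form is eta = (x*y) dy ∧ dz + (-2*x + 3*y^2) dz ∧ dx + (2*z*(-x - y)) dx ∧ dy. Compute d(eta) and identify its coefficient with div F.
d(eta) = (-2*x + 5*y) dx ∧ dy ∧ dz; div F = -2*x + 5*y

For a 2-form in R^3 of the form above, applying d gives a 3-form with coefficient ∂P/∂x + ∂Q/∂y + ∂R/∂z:
  ∂P/∂x = y
  ∂Q/∂y = 6*y
  ∂R/∂z = -2*x - 2*y
Sum = -2*x + 5*y, which is exactly div F.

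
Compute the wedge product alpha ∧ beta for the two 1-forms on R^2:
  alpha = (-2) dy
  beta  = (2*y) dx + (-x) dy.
alpha ∧ beta = (4*y) dx ∧ dy

Distribute the wedge, using dx_i ∧ dx_j = -dx_j ∧ dx_i and dx_i ∧ dx_i = 0. For each pair (i, j) with i < j, the coefficient of dx_i ∧ dx_j in alpha ∧ beta is (alpha_i * beta_j - alpha_j * beta_i). Collecting: alpha ∧ beta = (4*y) dx ∧ dy.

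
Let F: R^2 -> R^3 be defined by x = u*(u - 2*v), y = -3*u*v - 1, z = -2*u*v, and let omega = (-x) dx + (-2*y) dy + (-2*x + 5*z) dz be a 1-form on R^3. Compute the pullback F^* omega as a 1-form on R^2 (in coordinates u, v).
F^* omega = (-2*u^3 + 10*u^2*v - 10*u*v^2 - 6*v) du + (2*u*(3*u^2 - 5*u*v - 3)) dv

Using F^*(f dg) = (f ∘ F) d(g ∘ F), substitute each coordinate x_i by F_i(u, v) in f_i, and replace dx_i by d F_i = (∂F_i/∂u) du + (∂F_i/∂v) dv.
  For the x component: f_1(F) = u*(-u + 2*v); d F_1 = (2*u - 2*v) du + (-2*u) dv
  For the y component: f_2(F) = 6*u*v + 2; d F_2 = (-3*v) du + (-3*u) dv
  For the z component: f_3(F) = 2*u*(-u - 3*v); d F_3 = (-2*v) du + (-2*u) dv
Combining and collecting du, dv coefficients:
  coeff of du: -2*u^3 + 10*u^2*v - 10*u*v^2 - 6*v
  coeff of dv: 2*u*(3*u^2 - 5*u*v - 3)
F^* omega = (-2*u^3 + 10*u^2*v - 10*u*v^2 - 6*v) du + (2*u*(3*u^2 - 5*u*v - 3)) dv.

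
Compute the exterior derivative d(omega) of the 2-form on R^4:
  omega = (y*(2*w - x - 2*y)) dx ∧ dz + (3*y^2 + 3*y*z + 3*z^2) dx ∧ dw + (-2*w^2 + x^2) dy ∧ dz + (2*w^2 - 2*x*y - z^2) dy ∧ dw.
d(omega) = (-2*w + 3*x + 4*y) dx ∧ dy ∧ dz + (-y - 6*z) dx ∧ dz ∧ dw + (-8*y - 3*z) dx ∧ dy ∧ dw + (-4*w + 2*z) dy ∧ dz ∧ dw

For a 2-form omega = sum_{i<j} g_{ij} dx_i ∧ dx_j, the exterior derivative is
  d(omega) = sum_{i<j} d(g_{ij}) ∧ dx_i ∧ dx_j = sum_{i<j, k} (∂g_{ij}/∂x_k) dx_k ∧ dx_i ∧ dx_j.
Expand each term, using dx_k ∧ dx_i ∧ dx_j = sgn(permutation) dx_{(a)} ∧ dx_{(b)} ∧ dx_{(c)} with (a < b < c) sorted:
  d(y*(2*w - x - 2*y)) includes (∂/∂y)(y*(2*w - x - 2*y)) dy = (2*w - x - 4*y) dy, which multiplied by dx ∧ dz gives (-2*w + x + 4*y) dx ∧ dy ∧ dz
  d(y*(2*w - x - 2*y)) includes (∂/∂w)(y*(2*w - x - 2*y)) dw = (2*y) dw, which multiplied by dx ∧ dz gives (2*y) dx ∧ dz ∧ dw
  d(3*y^2 + 3*y*z + 3*z^2) includes (∂/∂y)(3*y^2 + 3*y*z + 3*z^2) dy = (6*y + 3*z) dy, which multiplied by dx ∧ dw gives (-6*y - 3*z) dx ∧ dy ∧ dw
  d(3*y^2 + 3*y*z + 3*z^2) includes (∂/∂z)(3*y^2 + 3*y*z + 3*z^2) dz = (3*y + 6*z) dz, which multiplied by dx ∧ dw gives (-3*y - 6*z) dx ∧ dz ∧ dw
  d(-2*w^2 + x^2) includes (∂/∂x)(-2*w^2 + x^2) dx = (2*x) dx, which multiplied by dy ∧ dz gives (2*x) dx ∧ dy ∧ dz
  d(-2*w^2 + x^2) includes (∂/∂w)(-2*w^2 + x^2) dw = (-4*w) dw, which multiplied by dy ∧ dz gives (-4*w) dy ∧ dz ∧ dw
  d(2*w^2 - 2*x*y - z^2) includes (∂/∂x)(2*w^2 - 2*x*y - z^2) dx = (-2*y) dx, which multiplied by dy ∧ dw gives (-2*y) dx ∧ dy ∧ dw
  d(2*w^2 - 2*x*y - z^2) includes (∂/∂z)(2*w^2 - 2*x*y - z^2) dz = (-2*z) dz, which multiplied by dy ∧ dw gives (2*z) dy ∧ dz ∧ dw
Collecting like 3-forms: d(omega) = (-2*w + 3*x + 4*y) dx ∧ dy ∧ dz + (-y - 6*z) dx ∧ dz ∧ dw + (-8*y - 3*z) dx ∧ dy ∧ dw + (-4*w + 2*z) dy ∧ dz ∧ dw.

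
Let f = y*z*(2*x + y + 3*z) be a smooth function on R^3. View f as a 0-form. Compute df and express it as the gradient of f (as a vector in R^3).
df = (2*y*z) dx + (z*(2*x + 2*y + 3*z)) dy + (y*(2*x + y + 6*z)) dz; grad f = (2*y*z, z*(2*x + 2*y + 3*z), y*(2*x + y + 6*z))

For a 0-form f, d f = (∂f/∂x) dx + (∂f/∂y) dy + (∂f/∂z) dz. The components of the vector representation are exactly the entries of grad f in Cartesian coordinates:
  ∂f/∂x = 2*y*z
  ∂f/∂y = z*(2*x + 2*y + 3*z)
  ∂f/∂z = y*(2*x + y + 6*z).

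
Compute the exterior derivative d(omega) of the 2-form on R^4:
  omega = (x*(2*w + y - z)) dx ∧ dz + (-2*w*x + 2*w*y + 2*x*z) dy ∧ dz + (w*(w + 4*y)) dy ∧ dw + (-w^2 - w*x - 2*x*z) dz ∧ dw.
d(omega) = (-2*w - x + 2*z) dx ∧ dy ∧ dz + (-w + 2*x - 2*z) dx ∧ dz ∧ dw + (-2*x + 2*y) dy ∧ dz ∧ dw

For a 2-form omega = sum_{i<j} g_{ij} dx_i ∧ dx_j, the exterior derivative is
  d(omega) = sum_{i<j} d(g_{ij}) ∧ dx_i ∧ dx_j = sum_{i<j, k} (∂g_{ij}/∂x_k) dx_k ∧ dx_i ∧ dx_j.
Expand each term, using dx_k ∧ dx_i ∧ dx_j = sgn(permutation) dx_{(a)} ∧ dx_{(b)} ∧ dx_{(c)} with (a < b < c) sorted:
  d(x*(2*w + y - z)) includes (∂/∂y)(x*(2*w + y - z)) dy = (x) dy, which multiplied by dx ∧ dz gives (-x) dx ∧ dy ∧ dz
  d(x*(2*w + y - z)) includes (∂/∂w)(x*(2*w + y - z)) dw = (2*x) dw, which multiplied by dx ∧ dz gives (2*x) dx ∧ dz ∧ dw
  d(-2*w*x + 2*w*y + 2*x*z) includes (∂/∂x)(-2*w*x + 2*w*y + 2*x*z) dx = (-2*w + 2*z) dx, which multiplied by dy ∧ dz gives (-2*w + 2*z) dx ∧ dy ∧ dz
  d(-2*w*x + 2*w*y + 2*x*z) includes (∂/∂w)(-2*w*x + 2*w*y + 2*x*z) dw = (-2*x + 2*y) dw, which multiplied by dy ∧ dz gives (-2*x + 2*y) dy ∧ dz ∧ dw
  d(-w^2 - w*x - 2*x*z) includes (∂/∂x)(-w^2 - w*x - 2*x*z) dx = (-w - 2*z) dx, which multiplied by dz ∧ dw gives (-w - 2*z) dx ∧ dz ∧ dw
Collecting like 3-forms: d(omega) = (-2*w - x + 2*z) dx ∧ dy ∧ dz + (-w + 2*x - 2*z) dx ∧ dz ∧ dw + (-2*x + 2*y) dy ∧ dz ∧ dw.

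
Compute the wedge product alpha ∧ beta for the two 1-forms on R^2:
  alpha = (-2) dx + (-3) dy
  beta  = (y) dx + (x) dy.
alpha ∧ beta = (-2*x + 3*y) dx ∧ dy

Distribute the wedge, using dx_i ∧ dx_j = -dx_j ∧ dx_i and dx_i ∧ dx_i = 0. For each pair (i, j) with i < j, the coefficient of dx_i ∧ dx_j in alpha ∧ beta is (alpha_i * beta_j - alpha_j * beta_i). Collecting: alpha ∧ beta = (-2*x + 3*y) dx ∧ dy.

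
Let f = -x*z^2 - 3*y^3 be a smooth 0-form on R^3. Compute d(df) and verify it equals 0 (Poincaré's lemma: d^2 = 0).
d(df) = 0

Step 1: df = sum_i (∂f/∂x_i) dx_i = (-z^2) dx + (-9*y^2) dy + (-2*x*z) dz.
Step 2: Apply d again. Using the 1-form formula, the coefficient of dx ∧ dy in d(df) is ∂^2 f/∂x ∂y - ∂^2 f/∂y ∂x = (0) - (0) = 0 (equality of mixed partials for smooth f).
Similarly for dx ∧ dz and dy ∧ dz — all coefficients vanish. So d(df) = 0.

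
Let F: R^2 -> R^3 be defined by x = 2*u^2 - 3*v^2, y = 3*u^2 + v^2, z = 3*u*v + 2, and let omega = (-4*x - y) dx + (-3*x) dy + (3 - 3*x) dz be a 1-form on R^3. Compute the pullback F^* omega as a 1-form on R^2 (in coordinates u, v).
F^* omega = (-80*u^3 - 18*u^2*v + 98*u*v^2 + 27*v^3 + 9*v) du + (-18*u^3 + 54*u^2*v + 27*u*v^2 + 9*u - 48*v^3) dv

Using F^*(f dg) = (f ∘ F) d(g ∘ F), substitute each coordinate x_i by F_i(u, v) in f_i, and replace dx_i by d F_i = (∂F_i/∂u) du + (∂F_i/∂v) dv.
  For the x component: f_1(F) = -11*u^2 + 11*v^2; d F_1 = (4*u) du + (-6*v) dv
  For the y component: f_2(F) = -6*u^2 + 9*v^2; d F_2 = (6*u) du + (2*v) dv
  For the z component: f_3(F) = -6*u^2 + 9*v^2 + 3; d F_3 = (3*v) du + (3*u) dv
Combining and collecting du, dv coefficients:
  coeff of du: -80*u^3 - 18*u^2*v + 98*u*v^2 + 27*v^3 + 9*v
  coeff of dv: -18*u^3 + 54*u^2*v + 27*u*v^2 + 9*u - 48*v^3
F^* omega = (-80*u^3 - 18*u^2*v + 98*u*v^2 + 27*v^3 + 9*v) du + (-18*u^3 + 54*u^2*v + 27*u*v^2 + 9*u - 48*v^3) dv.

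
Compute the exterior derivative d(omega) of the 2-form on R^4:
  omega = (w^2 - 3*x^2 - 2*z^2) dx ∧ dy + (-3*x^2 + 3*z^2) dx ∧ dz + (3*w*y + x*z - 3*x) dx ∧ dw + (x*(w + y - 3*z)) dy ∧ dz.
d(omega) = (w + y - 7*z) dx ∧ dy ∧ dz + (-w) dx ∧ dy ∧ dw + (-x) dx ∧ dz ∧ dw + (x) dy ∧ dz ∧ dw

For a 2-form omega = sum_{i<j} g_{ij} dx_i ∧ dx_j, the exterior derivative is
  d(omega) = sum_{i<j} d(g_{ij}) ∧ dx_i ∧ dx_j = sum_{i<j, k} (∂g_{ij}/∂x_k) dx_k ∧ dx_i ∧ dx_j.
Expand each term, using dx_k ∧ dx_i ∧ dx_j = sgn(permutation) dx_{(a)} ∧ dx_{(b)} ∧ dx_{(c)} with (a < b < c) sorted:
  d(w^2 - 3*x^2 - 2*z^2) includes (∂/∂z)(w^2 - 3*x^2 - 2*z^2) dz = (-4*z) dz, which multiplied by dx ∧ dy gives (-4*z) dx ∧ dy ∧ dz
  d(w^2 - 3*x^2 - 2*z^2) includes (∂/∂w)(w^2 - 3*x^2 - 2*z^2) dw = (2*w) dw, which multiplied by dx ∧ dy gives (2*w) dx ∧ dy ∧ dw
  d(3*w*y + x*z - 3*x) includes (∂/∂y)(3*w*y + x*z - 3*x) dy = (3*w) dy, which multiplied by dx ∧ dw gives (-3*w) dx ∧ dy ∧ dw
  d(3*w*y + x*z - 3*x) includes (∂/∂z)(3*w*y + x*z - 3*x) dz = (x) dz, which multiplied by dx ∧ dw gives (-x) dx ∧ dz ∧ dw
  d(x*(w + y - 3*z)) includes (∂/∂x)(x*(w + y - 3*z)) dx = (w + y - 3*z) dx, which multiplied by dy ∧ dz gives (w + y - 3*z) dx ∧ dy ∧ dz
  d(x*(w + y - 3*z)) includes (∂/∂w)(x*(w + y - 3*z)) dw = (x) dw, which multiplied by dy ∧ dz gives (x) dy ∧ dz ∧ dw
Collecting like 3-forms: d(omega) = (w + y - 7*z) dx ∧ dy ∧ dz + (-w) dx ∧ dy ∧ dw + (-x) dx ∧ dz ∧ dw + (x) dy ∧ dz ∧ dw.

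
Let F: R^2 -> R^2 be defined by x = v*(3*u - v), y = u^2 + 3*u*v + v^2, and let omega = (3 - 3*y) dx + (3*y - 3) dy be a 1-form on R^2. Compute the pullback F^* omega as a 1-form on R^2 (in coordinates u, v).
F^* omega = (6*u*(u^2 + 3*u*v + v^2 - 1)) du + (12*v*(u^2 + 3*u*v + v^2 - 1)) dv

Using F^*(f dg) = (f ∘ F) d(g ∘ F), substitute each coordinate x_i by F_i(u, v) in f_i, and replace dx_i by d F_i = (∂F_i/∂u) du + (∂F_i/∂v) dv.
  For the x component: f_1(F) = -3*u^2 - 9*u*v - 3*v^2 + 3; d F_1 = (3*v) du + (3*u - 2*v) dv
  For the y component: f_2(F) = 3*u^2 + 9*u*v + 3*v^2 - 3; d F_2 = (2*u + 3*v) du + (3*u + 2*v) dv
Combining and collecting du, dv coefficients:
  coeff of du: 6*u*(u^2 + 3*u*v + v^2 - 1)
  coeff of dv: 12*v*(u^2 + 3*u*v + v^2 - 1)
F^* omega = (6*u*(u^2 + 3*u*v + v^2 - 1)) du + (12*v*(u^2 + 3*u*v + v^2 - 1)) dv.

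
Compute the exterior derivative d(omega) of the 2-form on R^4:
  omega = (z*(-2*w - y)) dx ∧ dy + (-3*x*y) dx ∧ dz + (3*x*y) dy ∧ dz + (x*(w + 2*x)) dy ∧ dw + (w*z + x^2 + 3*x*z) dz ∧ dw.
d(omega) = (-2*w + 3*x + 2*y) dx ∧ dy ∧ dz + (w + 4*x - 2*z) dx ∧ dy ∧ dw + (2*x + 3*z) dx ∧ dz ∧ dw

For a 2-form omega = sum_{i<j} g_{ij} dx_i ∧ dx_j, the exterior derivative is
  d(omega) = sum_{i<j} d(g_{ij}) ∧ dx_i ∧ dx_j = sum_{i<j, k} (∂g_{ij}/∂x_k) dx_k ∧ dx_i ∧ dx_j.
Expand each term, using dx_k ∧ dx_i ∧ dx_j = sgn(permutation) dx_{(a)} ∧ dx_{(b)} ∧ dx_{(c)} with (a < b < c) sorted:
  d(z*(-2*w - y)) includes (∂/∂z)(z*(-2*w - y)) dz = (-2*w - y) dz, which multiplied by dx ∧ dy gives (-2*w - y) dx ∧ dy ∧ dz
  d(z*(-2*w - y)) includes (∂/∂w)(z*(-2*w - y)) dw = (-2*z) dw, which multiplied by dx ∧ dy gives (-2*z) dx ∧ dy ∧ dw
  d(-3*x*y) includes (∂/∂y)(-3*x*y) dy = (-3*x) dy, which multiplied by dx ∧ dz gives (3*x) dx ∧ dy ∧ dz
  d(3*x*y) includes (∂/∂x)(3*x*y) dx = (3*y) dx, which multiplied by dy ∧ dz gives (3*y) dx ∧ dy ∧ dz
  d(x*(w + 2*x)) includes (∂/∂x)(x*(w + 2*x)) dx = (w + 4*x) dx, which multiplied by dy ∧ dw gives (w + 4*x) dx ∧ dy ∧ dw
  d(w*z + x^2 + 3*x*z) includes (∂/∂x)(w*z + x^2 + 3*x*z) dx = (2*x + 3*z) dx, which multiplied by dz ∧ dw gives (2*x + 3*z) dx ∧ dz ∧ dw
Collecting like 3-forms: d(omega) = (-2*w + 3*x + 2*y) dx ∧ dy ∧ dz + (w + 4*x - 2*z) dx ∧ dy ∧ dw + (2*x + 3*z) dx ∧ dz ∧ dw.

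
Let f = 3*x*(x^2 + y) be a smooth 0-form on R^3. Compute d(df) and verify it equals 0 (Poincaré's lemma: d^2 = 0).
d(df) = 0

Step 1: df = sum_i (∂f/∂x_i) dx_i = (9*x^2 + 3*y) dx + (3*x) dy + (0) dz.
Step 2: Apply d again. Using the 1-form formula, the coefficient of dx ∧ dy in d(df) is ∂^2 f/∂x ∂y - ∂^2 f/∂y ∂x = (3) - (3) = 0 (equality of mixed partials for smooth f).
Similarly for dx ∧ dz and dy ∧ dz — all coefficients vanish. So d(df) = 0.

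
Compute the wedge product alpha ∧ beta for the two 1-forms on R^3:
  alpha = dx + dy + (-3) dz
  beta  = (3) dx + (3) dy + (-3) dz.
alpha ∧ beta = (6) dx ∧ dz + (6) dy ∧ dz

Distribute the wedge, using dx_i ∧ dx_j = -dx_j ∧ dx_i and dx_i ∧ dx_i = 0. For each pair (i, j) with i < j, the coefficient of dx_i ∧ dx_j in alpha ∧ beta is (alpha_i * beta_j - alpha_j * beta_i). Collecting: alpha ∧ beta = (6) dx ∧ dz + (6) dy ∧ dz.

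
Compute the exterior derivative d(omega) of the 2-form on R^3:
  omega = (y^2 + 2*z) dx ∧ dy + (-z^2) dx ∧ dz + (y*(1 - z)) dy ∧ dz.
d(omega) = (2) dx ∧ dy ∧ dz

For a 2-form omega = sum_{i<j} g_{ij} dx_i ∧ dx_j, the exterior derivative is
  d(omega) = sum_{i<j} d(g_{ij}) ∧ dx_i ∧ dx_j = sum_{i<j, k} (∂g_{ij}/∂x_k) dx_k ∧ dx_i ∧ dx_j.
Expand each term, using dx_k ∧ dx_i ∧ dx_j = sgn(permutation) dx_{(a)} ∧ dx_{(b)} ∧ dx_{(c)} with (a < b < c) sorted:
  d(y^2 + 2*z) includes (∂/∂z)(y^2 + 2*z) dz = (2) dz, which multiplied by dx ∧ dy gives (2) dx ∧ dy ∧ dz
Collecting like 3-forms: d(omega) = (2) dx ∧ dy ∧ dz.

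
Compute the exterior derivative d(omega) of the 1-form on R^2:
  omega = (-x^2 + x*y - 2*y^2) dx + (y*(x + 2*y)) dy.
d(omega) = (-x + 5*y) dx ∧ dy

For a 1-form omega = sum_i f_i dx_i, the exterior derivative is
  d(omega) = sum_{i < j} (∂f_j/∂x_i - ∂f_i/∂x_j) dx_i ∧ dx_j.
  coefficient of dx ∧ dy: ∂f_2/∂x - ∂f_1/∂y = ∂(y*(x + 2*y))/∂x - ∂(-x^2 + x*y - 2*y^2)/∂y = -x + 5*y
Assembling: d(omega) = (-x + 5*y) dx ∧ dy.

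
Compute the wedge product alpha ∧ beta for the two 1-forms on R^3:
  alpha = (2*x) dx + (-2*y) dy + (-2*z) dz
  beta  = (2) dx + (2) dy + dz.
alpha ∧ beta = (4*x + 4*y) dx ∧ dy + (2*x + 4*z) dx ∧ dz + (-2*y + 4*z) dy ∧ dz

Distribute the wedge, using dx_i ∧ dx_j = -dx_j ∧ dx_i and dx_i ∧ dx_i = 0. For each pair (i, j) with i < j, the coefficient of dx_i ∧ dx_j in alpha ∧ beta is (alpha_i * beta_j - alpha_j * beta_i). Collecting: alpha ∧ beta = (4*x + 4*y) dx ∧ dy + (2*x + 4*z) dx ∧ dz + (-2*y + 4*z) dy ∧ dz.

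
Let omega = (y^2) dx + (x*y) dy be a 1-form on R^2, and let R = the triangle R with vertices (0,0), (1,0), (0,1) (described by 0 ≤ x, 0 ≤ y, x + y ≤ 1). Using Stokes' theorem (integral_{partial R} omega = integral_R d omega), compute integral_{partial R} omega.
integral_(partial R) omega = -1/6

Stokes: integral_partial_R omega = integral_R d omega with d omega = (∂Q/∂x - ∂P/∂y) dx ∧ dy.
  ∂Q/∂x = y
  ∂P/∂y = 2*y
  integrand = ∂Q/∂x - ∂P/∂y = -y.
Integrating over R: integral_0^1 integral_0^{1-x} (-y) dy dx = -1/6.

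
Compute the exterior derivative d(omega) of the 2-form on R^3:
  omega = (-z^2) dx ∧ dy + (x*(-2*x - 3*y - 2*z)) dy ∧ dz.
d(omega) = (-4*x - 3*y - 4*z) dx ∧ dy ∧ dz

For a 2-form omega = sum_{i<j} g_{ij} dx_i ∧ dx_j, the exterior derivative is
  d(omega) = sum_{i<j} d(g_{ij}) ∧ dx_i ∧ dx_j = sum_{i<j, k} (∂g_{ij}/∂x_k) dx_k ∧ dx_i ∧ dx_j.
Expand each term, using dx_k ∧ dx_i ∧ dx_j = sgn(permutation) dx_{(a)} ∧ dx_{(b)} ∧ dx_{(c)} with (a < b < c) sorted:
  d(-z^2) includes (∂/∂z)(-z^2) dz = (-2*z) dz, which multiplied by dx ∧ dy gives (-2*z) dx ∧ dy ∧ dz
  d(x*(-2*x - 3*y - 2*z)) includes (∂/∂x)(x*(-2*x - 3*y - 2*z)) dx = (-4*x - 3*y - 2*z) dx, which multiplied by dy ∧ dz gives (-4*x - 3*y - 2*z) dx ∧ dy ∧ dz
Collecting like 3-forms: d(omega) = (-4*x - 3*y - 4*z) dx ∧ dy ∧ dz.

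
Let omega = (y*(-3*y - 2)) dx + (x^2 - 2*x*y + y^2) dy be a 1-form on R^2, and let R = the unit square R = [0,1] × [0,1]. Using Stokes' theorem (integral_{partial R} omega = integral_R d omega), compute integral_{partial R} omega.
integral_(partial R) omega = 5

Stokes: integral_partial_R omega = integral_R d omega with d omega = (∂Q/∂x - ∂P/∂y) dx ∧ dy.
  ∂Q/∂x = 2*x - 2*y
  ∂P/∂y = -6*y - 2
  integrand = ∂Q/∂x - ∂P/∂y = 2*x + 4*y + 2.
Integrating over R: integral_0^1 integral_0^1 (2*x + 4*y + 2) dx dy = 5.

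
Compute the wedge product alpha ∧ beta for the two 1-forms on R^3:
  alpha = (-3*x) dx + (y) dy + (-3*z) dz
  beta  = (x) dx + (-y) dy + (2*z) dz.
alpha ∧ beta = (2*x*y) dx ∧ dy + (-3*x*z) dx ∧ dz + (-y*z) dy ∧ dz

Distribute the wedge, using dx_i ∧ dx_j = -dx_j ∧ dx_i and dx_i ∧ dx_i = 0. For each pair (i, j) with i < j, the coefficient of dx_i ∧ dx_j in alpha ∧ beta is (alpha_i * beta_j - alpha_j * beta_i). Collecting: alpha ∧ beta = (2*x*y) dx ∧ dy + (-3*x*z) dx ∧ dz + (-y*z) dy ∧ dz.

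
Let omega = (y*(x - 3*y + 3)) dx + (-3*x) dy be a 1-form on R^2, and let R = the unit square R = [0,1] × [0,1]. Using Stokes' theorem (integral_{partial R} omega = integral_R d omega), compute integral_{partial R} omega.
integral_(partial R) omega = -7/2

Stokes: integral_partial_R omega = integral_R d omega with d omega = (∂Q/∂x - ∂P/∂y) dx ∧ dy.
  ∂Q/∂x = -3
  ∂P/∂y = x - 6*y + 3
  integrand = ∂Q/∂x - ∂P/∂y = -x + 6*y - 6.
Integrating over R: integral_0^1 integral_0^1 (-x + 6*y - 6) dx dy = -7/2.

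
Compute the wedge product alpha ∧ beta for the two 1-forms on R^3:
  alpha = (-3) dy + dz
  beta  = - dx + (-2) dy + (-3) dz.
alpha ∧ beta = (-3) dx ∧ dy + (11) dy ∧ dz + (1) dx ∧ dz

Distribute the wedge, using dx_i ∧ dx_j = -dx_j ∧ dx_i and dx_i ∧ dx_i = 0. For each pair (i, j) with i < j, the coefficient of dx_i ∧ dx_j in alpha ∧ beta is (alpha_i * beta_j - alpha_j * beta_i). Collecting: alpha ∧ beta = (-3) dx ∧ dy + (11) dy ∧ dz + (1) dx ∧ dz.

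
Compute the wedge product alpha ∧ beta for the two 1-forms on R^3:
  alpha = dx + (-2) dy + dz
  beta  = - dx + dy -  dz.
alpha ∧ beta = (-1) dx ∧ dy + (1) dy ∧ dz

Distribute the wedge, using dx_i ∧ dx_j = -dx_j ∧ dx_i and dx_i ∧ dx_i = 0. For each pair (i, j) with i < j, the coefficient of dx_i ∧ dx_j in alpha ∧ beta is (alpha_i * beta_j - alpha_j * beta_i). Collecting: alpha ∧ beta = (-1) dx ∧ dy + (1) dy ∧ dz.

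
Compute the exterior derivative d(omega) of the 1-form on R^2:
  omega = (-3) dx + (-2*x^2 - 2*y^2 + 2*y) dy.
d(omega) = (-4*x) dx ∧ dy

For a 1-form omega = sum_i f_i dx_i, the exterior derivative is
  d(omega) = sum_{i < j} (∂f_j/∂x_i - ∂f_i/∂x_j) dx_i ∧ dx_j.
  coefficient of dx ∧ dy: ∂f_2/∂x - ∂f_1/∂y = ∂(-2*x^2 - 2*y^2 + 2*y)/∂x - ∂(-3)/∂y = -4*x
Assembling: d(omega) = (-4*x) dx ∧ dy.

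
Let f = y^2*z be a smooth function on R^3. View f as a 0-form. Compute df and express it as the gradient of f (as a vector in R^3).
df = (0) dx + (2*y*z) dy + (y^2) dz; grad f = (0, 2*y*z, y^2)

For a 0-form f, d f = (∂f/∂x) dx + (∂f/∂y) dy + (∂f/∂z) dz. The components of the vector representation are exactly the entries of grad f in Cartesian coordinates:
  ∂f/∂x = 0
  ∂f/∂y = 2*y*z
  ∂f/∂z = y^2.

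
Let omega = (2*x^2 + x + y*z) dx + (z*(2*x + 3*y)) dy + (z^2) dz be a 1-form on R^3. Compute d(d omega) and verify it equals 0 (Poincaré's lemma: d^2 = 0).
d(d omega) = 0

Step 1: d omega = sum_{i<j} (∂f_j/∂x_i - ∂f_i/∂x_j) dx_i ∧ dx_j:
  coeff of dx ∧ dy: z
  coeff of dx ∧ dz: -y
  coeff of dy ∧ dz: -2*x - 3*y
Step 2: Apply d again to each 2-form coefficient. The only possible 3-form in R^3 is dx ∧ dy ∧ dz, with coefficient
  ∂(coeff of dy∧dz)/∂x - ∂(coeff of dx∧dz)/∂y + ∂(coeff of dx∧dy)/∂z
  = ∂/∂x (-2*x - 3*y) - ∂/∂y (-y) + ∂/∂z (z).
Each of these terms simplifies to sums of mixed partials that cancel in pairs. The result is 0 (by equality of mixed partials for smooth functions — Schwarz / Clairaut).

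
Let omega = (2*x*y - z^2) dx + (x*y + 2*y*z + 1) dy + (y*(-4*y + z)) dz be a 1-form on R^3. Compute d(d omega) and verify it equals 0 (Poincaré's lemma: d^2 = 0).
d(d omega) = 0

Step 1: d omega = sum_{i<j} (∂f_j/∂x_i - ∂f_i/∂x_j) dx_i ∧ dx_j:
  coeff of dx ∧ dy: -2*x + y
  coeff of dx ∧ dz: 2*z
  coeff of dy ∧ dz: -10*y + z
Step 2: Apply d again to each 2-form coefficient. The only possible 3-form in R^3 is dx ∧ dy ∧ dz, with coefficient
  ∂(coeff of dy∧dz)/∂x - ∂(coeff of dx∧dz)/∂y + ∂(coeff of dx∧dy)/∂z
  = ∂/∂x (-10*y + z) - ∂/∂y (2*z) + ∂/∂z (-2*x + y).
Each of these terms simplifies to sums of mixed partials that cancel in pairs. The result is 0 (by equality of mixed partials for smooth functions — Schwarz / Clairaut).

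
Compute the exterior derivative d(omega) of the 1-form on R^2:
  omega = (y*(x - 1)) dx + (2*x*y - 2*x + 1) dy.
d(omega) = (-x + 2*y - 1) dx ∧ dy

For a 1-form omega = sum_i f_i dx_i, the exterior derivative is
  d(omega) = sum_{i < j} (∂f_j/∂x_i - ∂f_i/∂x_j) dx_i ∧ dx_j.
  coefficient of dx ∧ dy: ∂f_2/∂x - ∂f_1/∂y = ∂(2*x*y - 2*x + 1)/∂x - ∂(y*(x - 1))/∂y = -x + 2*y - 1
Assembling: d(omega) = (-x + 2*y - 1) dx ∧ dy.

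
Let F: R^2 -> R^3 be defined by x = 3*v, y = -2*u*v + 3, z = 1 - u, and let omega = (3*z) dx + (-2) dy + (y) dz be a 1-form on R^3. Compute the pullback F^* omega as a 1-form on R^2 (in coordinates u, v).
F^* omega = (2*u*v + 4*v - 3) du + (9 - 5*u) dv

Using F^*(f dg) = (f ∘ F) d(g ∘ F), substitute each coordinate x_i by F_i(u, v) in f_i, and replace dx_i by d F_i = (∂F_i/∂u) du + (∂F_i/∂v) dv.
  For the x component: f_1(F) = 3 - 3*u; d F_1 = (0) du + (3) dv
  For the y component: f_2(F) = -2; d F_2 = (-2*v) du + (-2*u) dv
  For the z component: f_3(F) = -2*u*v + 3; d F_3 = (-1) du + (0) dv
Combining and collecting du, dv coefficients:
  coeff of du: 2*u*v + 4*v - 3
  coeff of dv: 9 - 5*u
F^* omega = (2*u*v + 4*v - 3) du + (9 - 5*u) dv.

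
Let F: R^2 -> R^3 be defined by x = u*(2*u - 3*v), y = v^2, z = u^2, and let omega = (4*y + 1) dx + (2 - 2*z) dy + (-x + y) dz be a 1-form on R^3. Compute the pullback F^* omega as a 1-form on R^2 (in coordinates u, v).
F^* omega = (-4*u^3 + 6*u^2*v + 18*u*v^2 + 4*u - 12*v^3 - 3*v) du + (-4*u^2*v - 12*u*v^2 - 3*u + 4*v) dv

Using F^*(f dg) = (f ∘ F) d(g ∘ F), substitute each coordinate x_i by F_i(u, v) in f_i, and replace dx_i by d F_i = (∂F_i/∂u) du + (∂F_i/∂v) dv.
  For the x component: f_1(F) = 4*v^2 + 1; d F_1 = (4*u - 3*v) du + (-3*u) dv
  For the y component: f_2(F) = 2 - 2*u^2; d F_2 = (0) du + (2*v) dv
  For the z component: f_3(F) = -2*u^2 + 3*u*v + v^2; d F_3 = (2*u) du + (0) dv
Combining and collecting du, dv coefficients:
  coeff of du: -4*u^3 + 6*u^2*v + 18*u*v^2 + 4*u - 12*v^3 - 3*v
  coeff of dv: -4*u^2*v - 12*u*v^2 - 3*u + 4*v
F^* omega = (-4*u^3 + 6*u^2*v + 18*u*v^2 + 4*u - 12*v^3 - 3*v) du + (-4*u^2*v - 12*u*v^2 - 3*u + 4*v) dv.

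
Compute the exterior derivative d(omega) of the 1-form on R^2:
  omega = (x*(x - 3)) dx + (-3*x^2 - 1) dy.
d(omega) = (-6*x) dx ∧ dy

For a 1-form omega = sum_i f_i dx_i, the exterior derivative is
  d(omega) = sum_{i < j} (∂f_j/∂x_i - ∂f_i/∂x_j) dx_i ∧ dx_j.
  coefficient of dx ∧ dy: ∂f_2/∂x - ∂f_1/∂y = ∂(-3*x^2 - 1)/∂x - ∂(x*(x - 3))/∂y = -6*x
Assembling: d(omega) = (-6*x) dx ∧ dy.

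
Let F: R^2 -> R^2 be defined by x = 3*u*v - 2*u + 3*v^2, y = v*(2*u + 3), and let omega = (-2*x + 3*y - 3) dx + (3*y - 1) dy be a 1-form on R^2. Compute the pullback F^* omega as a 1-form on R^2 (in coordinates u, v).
F^* omega = (12*u*v^2 + 12*u*v - 8*u - 18*v^3 + 57*v^2 - 29*v + 6) du + (12*u^2*v + 12*u^2 - 18*u*v^2 + 87*u*v - 11*u - 36*v^3 + 54*v^2 + 9*v - 3) dv

Using F^*(f dg) = (f ∘ F) d(g ∘ F), substitute each coordinate x_i by F_i(u, v) in f_i, and replace dx_i by d F_i = (∂F_i/∂u) du + (∂F_i/∂v) dv.
  For the x component: f_1(F) = 4*u - 6*v^2 + 9*v - 3; d F_1 = (3*v - 2) du + (3*u + 6*v) dv
  For the y component: f_2(F) = 6*u*v + 9*v - 1; d F_2 = (2*v) du + (2*u + 3) dv
Combining and collecting du, dv coefficients:
  coeff of du: 12*u*v^2 + 12*u*v - 8*u - 18*v^3 + 57*v^2 - 29*v + 6
  coeff of dv: 12*u^2*v + 12*u^2 - 18*u*v^2 + 87*u*v - 11*u - 36*v^3 + 54*v^2 + 9*v - 3
F^* omega = (12*u*v^2 + 12*u*v - 8*u - 18*v^3 + 57*v^2 - 29*v + 6) du + (12*u^2*v + 12*u^2 - 18*u*v^2 + 87*u*v - 11*u - 36*v^3 + 54*v^2 + 9*v - 3) dv.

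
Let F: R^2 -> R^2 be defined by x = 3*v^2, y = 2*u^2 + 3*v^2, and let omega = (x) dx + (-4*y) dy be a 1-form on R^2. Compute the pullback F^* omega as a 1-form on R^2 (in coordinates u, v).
F^* omega = (-32*u^3 - 48*u*v^2) du + (-48*u^2*v - 54*v^3) dv

Using F^*(f dg) = (f ∘ F) d(g ∘ F), substitute each coordinate x_i by F_i(u, v) in f_i, and replace dx_i by d F_i = (∂F_i/∂u) du + (∂F_i/∂v) dv.
  For the x component: f_1(F) = 3*v^2; d F_1 = (0) du + (6*v) dv
  For the y component: f_2(F) = -8*u^2 - 12*v^2; d F_2 = (4*u) du + (6*v) dv
Combining and collecting du, dv coefficients:
  coeff of du: -32*u^3 - 48*u*v^2
  coeff of dv: -48*u^2*v - 54*v^3
F^* omega = (-32*u^3 - 48*u*v^2) du + (-48*u^2*v - 54*v^3) dv.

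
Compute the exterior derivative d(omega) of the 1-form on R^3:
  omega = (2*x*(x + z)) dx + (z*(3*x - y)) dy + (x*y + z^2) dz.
d(omega) = (3*z) dx ∧ dy + (-2*x + y) dx ∧ dz + (-2*x + y) dy ∧ dz

For a 1-form omega = sum_i f_i dx_i, the exterior derivative is
  d(omega) = sum_{i < j} (∂f_j/∂x_i - ∂f_i/∂x_j) dx_i ∧ dx_j.
  coefficient of dx ∧ dy: ∂f_2/∂x - ∂f_1/∂y = ∂(z*(3*x - y))/∂x - ∂(2*x*(x + z))/∂y = 3*z
  coefficient of dx ∧ dz: ∂f_3/∂x - ∂f_1/∂z = ∂(x*y + z^2)/∂x - ∂(2*x*(x + z))/∂z = -2*x + y
  coefficient of dy ∧ dz: ∂f_3/∂y - ∂f_2/∂z = ∂(x*y + z^2)/∂y - ∂(z*(3*x - y))/∂z = -2*x + y
Assembling: d(omega) = (3*z) dx ∧ dy + (-2*x + y) dx ∧ dz + (-2*x + y) dy ∧ dz.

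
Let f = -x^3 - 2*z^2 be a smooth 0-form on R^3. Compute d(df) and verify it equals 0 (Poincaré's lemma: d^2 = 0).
d(df) = 0

Step 1: df = sum_i (∂f/∂x_i) dx_i = (-3*x^2) dx + (0) dy + (-4*z) dz.
Step 2: Apply d again. Using the 1-form formula, the coefficient of dx ∧ dy in d(df) is ∂^2 f/∂x ∂y - ∂^2 f/∂y ∂x = (0) - (0) = 0 (equality of mixed partials for smooth f).
Similarly for dx ∧ dz and dy ∧ dz — all coefficients vanish. So d(df) = 0.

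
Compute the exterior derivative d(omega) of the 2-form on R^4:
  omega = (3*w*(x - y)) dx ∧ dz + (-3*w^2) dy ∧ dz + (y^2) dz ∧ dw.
d(omega) = (3*w) dx ∧ dy ∧ dz + (3*x - 3*y) dx ∧ dz ∧ dw + (-6*w + 2*y) dy ∧ dz ∧ dw

For a 2-form omega = sum_{i<j} g_{ij} dx_i ∧ dx_j, the exterior derivative is
  d(omega) = sum_{i<j} d(g_{ij}) ∧ dx_i ∧ dx_j = sum_{i<j, k} (∂g_{ij}/∂x_k) dx_k ∧ dx_i ∧ dx_j.
Expand each term, using dx_k ∧ dx_i ∧ dx_j = sgn(permutation) dx_{(a)} ∧ dx_{(b)} ∧ dx_{(c)} with (a < b < c) sorted:
  d(3*w*(x - y)) includes (∂/∂y)(3*w*(x - y)) dy = (-3*w) dy, which multiplied by dx ∧ dz gives (3*w) dx ∧ dy ∧ dz
  d(3*w*(x - y)) includes (∂/∂w)(3*w*(x - y)) dw = (3*x - 3*y) dw, which multiplied by dx ∧ dz gives (3*x - 3*y) dx ∧ dz ∧ dw
  d(-3*w^2) includes (∂/∂w)(-3*w^2) dw = (-6*w) dw, which multiplied by dy ∧ dz gives (-6*w) dy ∧ dz ∧ dw
  d(y^2) includes (∂/∂y)(y^2) dy = (2*y) dy, which multiplied by dz ∧ dw gives (2*y) dy ∧ dz ∧ dw
Collecting like 3-forms: d(omega) = (3*w) dx ∧ dy ∧ dz + (3*x - 3*y) dx ∧ dz ∧ dw + (-6*w + 2*y) dy ∧ dz ∧ dw.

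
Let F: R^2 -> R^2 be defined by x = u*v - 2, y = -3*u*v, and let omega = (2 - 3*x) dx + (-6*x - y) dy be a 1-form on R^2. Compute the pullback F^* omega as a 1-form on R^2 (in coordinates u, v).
F^* omega = (2*v*(3*u*v - 14)) du + (2*u*(3*u*v - 14)) dv

Using F^*(f dg) = (f ∘ F) d(g ∘ F), substitute each coordinate x_i by F_i(u, v) in f_i, and replace dx_i by d F_i = (∂F_i/∂u) du + (∂F_i/∂v) dv.
  For the x component: f_1(F) = -3*u*v + 8; d F_1 = (v) du + (u) dv
  For the y component: f_2(F) = -3*u*v + 12; d F_2 = (-3*v) du + (-3*u) dv
Combining and collecting du, dv coefficients:
  coeff of du: 2*v*(3*u*v - 14)
  coeff of dv: 2*u*(3*u*v - 14)
F^* omega = (2*v*(3*u*v - 14)) du + (2*u*(3*u*v - 14)) dv.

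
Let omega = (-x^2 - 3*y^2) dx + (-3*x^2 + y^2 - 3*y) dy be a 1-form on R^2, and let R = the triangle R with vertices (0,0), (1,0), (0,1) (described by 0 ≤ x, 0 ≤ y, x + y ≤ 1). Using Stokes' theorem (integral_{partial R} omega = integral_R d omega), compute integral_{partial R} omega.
integral_(partial R) omega = 0

Stokes: integral_partial_R omega = integral_R d omega with d omega = (∂Q/∂x - ∂P/∂y) dx ∧ dy.
  ∂Q/∂x = -6*x
  ∂P/∂y = -6*y
  integrand = ∂Q/∂x - ∂P/∂y = -6*x + 6*y.
Integrating over R: integral_0^1 integral_0^{1-x} (-6*x + 6*y) dy dx = 0.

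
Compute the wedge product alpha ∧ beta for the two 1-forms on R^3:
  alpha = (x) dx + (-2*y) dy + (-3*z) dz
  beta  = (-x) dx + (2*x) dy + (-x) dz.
alpha ∧ beta = (2*x*(x - y)) dx ∧ dy + (-x*(x + 3*z)) dx ∧ dz + (2*x*(y + 3*z)) dy ∧ dz

Distribute the wedge, using dx_i ∧ dx_j = -dx_j ∧ dx_i and dx_i ∧ dx_i = 0. For each pair (i, j) with i < j, the coefficient of dx_i ∧ dx_j in alpha ∧ beta is (alpha_i * beta_j - alpha_j * beta_i). Collecting: alpha ∧ beta = (2*x*(x - y)) dx ∧ dy + (-x*(x + 3*z)) dx ∧ dz + (2*x*(y + 3*z)) dy ∧ dz.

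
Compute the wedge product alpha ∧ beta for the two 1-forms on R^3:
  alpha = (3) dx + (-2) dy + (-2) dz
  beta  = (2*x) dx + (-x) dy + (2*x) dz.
alpha ∧ beta = (x) dx ∧ dy + (10*x) dx ∧ dz + (-6*x) dy ∧ dz

Distribute the wedge, using dx_i ∧ dx_j = -dx_j ∧ dx_i and dx_i ∧ dx_i = 0. For each pair (i, j) with i < j, the coefficient of dx_i ∧ dx_j in alpha ∧ beta is (alpha_i * beta_j - alpha_j * beta_i). Collecting: alpha ∧ beta = (x) dx ∧ dy + (10*x) dx ∧ dz + (-6*x) dy ∧ dz.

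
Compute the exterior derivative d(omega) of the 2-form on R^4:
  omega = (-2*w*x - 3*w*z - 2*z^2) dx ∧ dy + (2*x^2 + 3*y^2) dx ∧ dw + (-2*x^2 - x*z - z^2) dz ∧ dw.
d(omega) = (-3*w - 4*z) dx ∧ dy ∧ dz + (-2*x - 6*y - 3*z) dx ∧ dy ∧ dw + (-4*x - z) dx ∧ dz ∧ dw

For a 2-form omega = sum_{i<j} g_{ij} dx_i ∧ dx_j, the exterior derivative is
  d(omega) = sum_{i<j} d(g_{ij}) ∧ dx_i ∧ dx_j = sum_{i<j, k} (∂g_{ij}/∂x_k) dx_k ∧ dx_i ∧ dx_j.
Expand each term, using dx_k ∧ dx_i ∧ dx_j = sgn(permutation) dx_{(a)} ∧ dx_{(b)} ∧ dx_{(c)} with (a < b < c) sorted:
  d(-2*w*x - 3*w*z - 2*z^2) includes (∂/∂z)(-2*w*x - 3*w*z - 2*z^2) dz = (-3*w - 4*z) dz, which multiplied by dx ∧ dy gives (-3*w - 4*z) dx ∧ dy ∧ dz
  d(-2*w*x - 3*w*z - 2*z^2) includes (∂/∂w)(-2*w*x - 3*w*z - 2*z^2) dw = (-2*x - 3*z) dw, which multiplied by dx ∧ dy gives (-2*x - 3*z) dx ∧ dy ∧ dw
  d(2*x^2 + 3*y^2) includes (∂/∂y)(2*x^2 + 3*y^2) dy = (6*y) dy, which multiplied by dx ∧ dw gives (-6*y) dx ∧ dy ∧ dw
  d(-2*x^2 - x*z - z^2) includes (∂/∂x)(-2*x^2 - x*z - z^2) dx = (-4*x - z) dx, which multiplied by dz ∧ dw gives (-4*x - z) dx ∧ dz ∧ dw
Collecting like 3-forms: d(omega) = (-3*w - 4*z) dx ∧ dy ∧ dz + (-2*x - 6*y - 3*z) dx ∧ dy ∧ dw + (-4*x - z) dx ∧ dz ∧ dw.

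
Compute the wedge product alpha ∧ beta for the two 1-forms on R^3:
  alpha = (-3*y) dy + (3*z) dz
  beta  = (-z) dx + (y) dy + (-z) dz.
alpha ∧ beta = (-3*y*z) dx ∧ dy + (3*z^2) dx ∧ dz

Distribute the wedge, using dx_i ∧ dx_j = -dx_j ∧ dx_i and dx_i ∧ dx_i = 0. For each pair (i, j) with i < j, the coefficient of dx_i ∧ dx_j in alpha ∧ beta is (alpha_i * beta_j - alpha_j * beta_i). Collecting: alpha ∧ beta = (-3*y*z) dx ∧ dy + (3*z^2) dx ∧ dz.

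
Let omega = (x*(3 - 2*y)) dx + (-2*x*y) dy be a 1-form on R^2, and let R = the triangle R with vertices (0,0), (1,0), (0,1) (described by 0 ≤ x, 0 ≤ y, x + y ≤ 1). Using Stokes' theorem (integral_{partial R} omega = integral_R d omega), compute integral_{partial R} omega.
integral_(partial R) omega = 0

Stokes: integral_partial_R omega = integral_R d omega with d omega = (∂Q/∂x - ∂P/∂y) dx ∧ dy.
  ∂Q/∂x = -2*y
  ∂P/∂y = -2*x
  integrand = ∂Q/∂x - ∂P/∂y = 2*x - 2*y.
Integrating over R: integral_0^1 integral_0^{1-x} (2*x - 2*y) dy dx = 0.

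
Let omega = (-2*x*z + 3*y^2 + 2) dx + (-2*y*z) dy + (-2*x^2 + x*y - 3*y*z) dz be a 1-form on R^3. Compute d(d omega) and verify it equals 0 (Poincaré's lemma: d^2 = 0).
d(d omega) = 0

Step 1: d omega = sum_{i<j} (∂f_j/∂x_i - ∂f_i/∂x_j) dx_i ∧ dx_j:
  coeff of dx ∧ dy: -6*y
  coeff of dx ∧ dz: -2*x + y
  coeff of dy ∧ dz: x + 2*y - 3*z
Step 2: Apply d again to each 2-form coefficient. The only possible 3-form in R^3 is dx ∧ dy ∧ dz, with coefficient
  ∂(coeff of dy∧dz)/∂x - ∂(coeff of dx∧dz)/∂y + ∂(coeff of dx∧dy)/∂z
  = ∂/∂x (x + 2*y - 3*z) - ∂/∂y (-2*x + y) + ∂/∂z (-6*y).
Each of these terms simplifies to sums of mixed partials that cancel in pairs. The result is 0 (by equality of mixed partials for smooth functions — Schwarz / Clairaut).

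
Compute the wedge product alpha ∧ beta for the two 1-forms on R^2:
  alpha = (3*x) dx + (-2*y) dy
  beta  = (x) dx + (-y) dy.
alpha ∧ beta = (-x*y) dx ∧ dy

Distribute the wedge, using dx_i ∧ dx_j = -dx_j ∧ dx_i and dx_i ∧ dx_i = 0. For each pair (i, j) with i < j, the coefficient of dx_i ∧ dx_j in alpha ∧ beta is (alpha_i * beta_j - alpha_j * beta_i). Collecting: alpha ∧ beta = (-x*y) dx ∧ dy.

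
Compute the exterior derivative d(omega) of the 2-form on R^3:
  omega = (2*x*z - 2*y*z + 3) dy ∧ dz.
d(omega) = (2*z) dx ∧ dy ∧ dz

For a 2-form omega = sum_{i<j} g_{ij} dx_i ∧ dx_j, the exterior derivative is
  d(omega) = sum_{i<j} d(g_{ij}) ∧ dx_i ∧ dx_j = sum_{i<j, k} (∂g_{ij}/∂x_k) dx_k ∧ dx_i ∧ dx_j.
Expand each term, using dx_k ∧ dx_i ∧ dx_j = sgn(permutation) dx_{(a)} ∧ dx_{(b)} ∧ dx_{(c)} with (a < b < c) sorted:
  d(2*x*z - 2*y*z + 3) includes (∂/∂x)(2*x*z - 2*y*z + 3) dx = (2*z) dx, which multiplied by dy ∧ dz gives (2*z) dx ∧ dy ∧ dz
Collecting like 3-forms: d(omega) = (2*z) dx ∧ dy ∧ dz.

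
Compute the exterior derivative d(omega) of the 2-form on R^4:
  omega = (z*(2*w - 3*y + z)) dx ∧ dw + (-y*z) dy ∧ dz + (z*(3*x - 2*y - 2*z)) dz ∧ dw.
d(omega) = (3*z) dx ∧ dy ∧ dw + (-2*w + 3*y + z) dx ∧ dz ∧ dw + (-2*z) dy ∧ dz ∧ dw

For a 2-form omega = sum_{i<j} g_{ij} dx_i ∧ dx_j, the exterior derivative is
  d(omega) = sum_{i<j} d(g_{ij}) ∧ dx_i ∧ dx_j = sum_{i<j, k} (∂g_{ij}/∂x_k) dx_k ∧ dx_i ∧ dx_j.
Expand each term, using dx_k ∧ dx_i ∧ dx_j = sgn(permutation) dx_{(a)} ∧ dx_{(b)} ∧ dx_{(c)} with (a < b < c) sorted:
  d(z*(2*w - 3*y + z)) includes (∂/∂y)(z*(2*w - 3*y + z)) dy = (-3*z) dy, which multiplied by dx ∧ dw gives (3*z) dx ∧ dy ∧ dw
  d(z*(2*w - 3*y + z)) includes (∂/∂z)(z*(2*w - 3*y + z)) dz = (2*w - 3*y + 2*z) dz, which multiplied by dx ∧ dw gives (-2*w + 3*y - 2*z) dx ∧ dz ∧ dw
  d(z*(3*x - 2*y - 2*z)) includes (∂/∂x)(z*(3*x - 2*y - 2*z)) dx = (3*z) dx, which multiplied by dz ∧ dw gives (3*z) dx ∧ dz ∧ dw
  d(z*(3*x - 2*y - 2*z)) includes (∂/∂y)(z*(3*x - 2*y - 2*z)) dy = (-2*z) dy, which multiplied by dz ∧ dw gives (-2*z) dy ∧ dz ∧ dw
Collecting like 3-forms: d(omega) = (3*z) dx ∧ dy ∧ dw + (-2*w + 3*y + z) dx ∧ dz ∧ dw + (-2*z) dy ∧ dz ∧ dw.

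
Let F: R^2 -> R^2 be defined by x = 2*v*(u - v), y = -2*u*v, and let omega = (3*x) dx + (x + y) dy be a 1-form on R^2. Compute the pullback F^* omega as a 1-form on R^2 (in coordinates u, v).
F^* omega = (v^2*(12*u - 8*v)) du + (4*v*(3*u^2 - 8*u*v + 6*v^2)) dv

Using F^*(f dg) = (f ∘ F) d(g ∘ F), substitute each coordinate x_i by F_i(u, v) in f_i, and replace dx_i by d F_i = (∂F_i/∂u) du + (∂F_i/∂v) dv.
  For the x component: f_1(F) = 6*v*(u - v); d F_1 = (2*v) du + (2*u - 4*v) dv
  For the y component: f_2(F) = -2*v^2; d F_2 = (-2*v) du + (-2*u) dv
Combining and collecting du, dv coefficients:
  coeff of du: v^2*(12*u - 8*v)
  coeff of dv: 4*v*(3*u^2 - 8*u*v + 6*v^2)
F^* omega = (v^2*(12*u - 8*v)) du + (4*v*(3*u^2 - 8*u*v + 6*v^2)) dv.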